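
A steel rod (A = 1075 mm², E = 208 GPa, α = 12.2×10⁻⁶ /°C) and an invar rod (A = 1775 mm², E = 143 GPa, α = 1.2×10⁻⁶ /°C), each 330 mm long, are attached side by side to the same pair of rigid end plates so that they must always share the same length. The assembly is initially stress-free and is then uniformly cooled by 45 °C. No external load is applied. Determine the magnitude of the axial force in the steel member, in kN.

The steel has the larger α, so on cooling it would change length more than the invar if both were free. The rigid plates force a common final length, so the steel is put into tension and the invar into compression, with equal and opposite forces P (no external load).
Setting the final lengths equal and cancelling L: (α₁ − α₂)ΔT = P/(A₁E₁) + P/(A₂E₂).
|α₁ − α₂|·ΔT = 11×10⁻⁶ × 45 = 0.000495.
1/(A₁E₁) + 1/(A₂E₂) = 1/(1075×208×10³) + 1/(1775×143×10³) = 8.412×10⁻⁹ N⁻¹.
So P = 0.000495 / 8.412×10⁻⁹ = 58.84 kN.

P ≈ 58.8 kN (tensile in the steel)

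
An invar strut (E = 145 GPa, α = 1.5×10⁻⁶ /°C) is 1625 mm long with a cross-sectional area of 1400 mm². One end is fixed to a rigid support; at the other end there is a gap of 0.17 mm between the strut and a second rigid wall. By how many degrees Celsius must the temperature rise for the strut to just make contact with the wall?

The gap closes when αΔT L = 0.17 mm, since the strut is still unstressed at that instant.
So ΔT = g/(αL) = 0.17/(1.5×10⁻⁶ × 1625) = 69.74 °C.

ΔT ≈ 69.7 °C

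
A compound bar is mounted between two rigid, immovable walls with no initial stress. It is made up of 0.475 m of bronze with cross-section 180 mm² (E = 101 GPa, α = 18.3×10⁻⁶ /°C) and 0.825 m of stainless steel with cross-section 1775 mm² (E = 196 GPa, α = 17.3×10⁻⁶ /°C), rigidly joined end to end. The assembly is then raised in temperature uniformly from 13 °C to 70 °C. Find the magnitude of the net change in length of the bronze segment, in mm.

Free thermal expansion of the whole bar: Σ αᵢΔT Lᵢ = 18.3×10⁻⁶×57×475 + 17.3×10⁻⁶×57×825 = 1.309 mm.
The walls prevent any net length change, so an axial force P (same in every segment) develops. Compatibility: P · Σ Lᵢ/(AᵢEᵢ) = δ_free.
The series flexibility is Σ Lᵢ/(AᵢEᵢ) = 475/(180×101×10³) + 825/(1775×196×10³) = 2.85×10⁻⁵ mm/N.
So P = 1.309 / 2.85×10⁻⁵ = 45.93 kN, compressive.
For the bronze segment, free thermal change = 18.3×10⁻⁶×57×475 = 0.4955 mm and elastic change from P = 45930×475/(180×101×10³) = 1.2 mm; these oppose, so the net change is 0.705 mm (segment shortens).

|ΔL| ≈ 0.705 mm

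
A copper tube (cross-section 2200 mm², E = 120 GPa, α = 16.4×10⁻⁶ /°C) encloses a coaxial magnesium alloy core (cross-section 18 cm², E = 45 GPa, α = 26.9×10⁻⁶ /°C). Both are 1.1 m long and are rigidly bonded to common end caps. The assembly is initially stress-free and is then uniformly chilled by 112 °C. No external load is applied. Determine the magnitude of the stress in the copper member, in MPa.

σ ≈ 33.1 MPa (compressive)

The magnesium alloy has the larger α, so on cooling it would change length more than the copper if both were free. The rigid plates force a common final length, so the magnesium alloy is put into tension and the copper into compression, with equal and opposite forces P (no external load).
Equating the net (thermal + elastic) strains gives |α₁ − α₂|·ΔT = P·[1/(A₁E₁) + 1/(A₂E₂)].
|α₁ − α₂|·ΔT = 10.5×10⁻⁶ × 112 = 0.001176.
1/(A₁E₁) + 1/(A₂E₂) = 1/(2200×120×10³) + 1/(1800×45×10³) = 1.613×10⁻⁸ N⁻¹.
So P = 0.001176 / 1.613×10⁻⁸ = 72.89 kN.
σ_{copper} = P/A₁ = 72890/2200 = 33.13 MPa, compressive.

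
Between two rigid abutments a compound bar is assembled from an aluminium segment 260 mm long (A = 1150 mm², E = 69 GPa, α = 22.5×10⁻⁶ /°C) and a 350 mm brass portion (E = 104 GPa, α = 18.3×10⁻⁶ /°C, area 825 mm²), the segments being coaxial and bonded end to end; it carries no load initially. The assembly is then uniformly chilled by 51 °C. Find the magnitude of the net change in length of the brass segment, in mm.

|ΔL| ≈ 0.0199 mm

If the supports were absent, the total length change would be Σ αᵢΔT Lᵢ = 22.5×10⁻⁶×51×260 + 18.3×10⁻⁶×51×350 = 0.625 mm.
The walls prevent any net length change, so an axial force P (same in every segment) develops. Compatibility: P · Σ Lᵢ/(AᵢEᵢ) = δ_free.
The series flexibility is Σ Lᵢ/(AᵢEᵢ) = 260/(1150×69×10³) + 350/(825×104×10³) = 7.356×10⁻⁶ mm/N.
Hence P = δ_free / Σ(L/AE) = 0.625/7.356×10⁻⁶ = 84.97 kN (tensile).
For the brass segment, free thermal change = 18.3×10⁻⁶×51×350 = 0.3267 mm and elastic change from P = 84970×350/(825×104×10³) = 0.3466 mm; these oppose, so the net change is 0.0199 mm (segment lengthens).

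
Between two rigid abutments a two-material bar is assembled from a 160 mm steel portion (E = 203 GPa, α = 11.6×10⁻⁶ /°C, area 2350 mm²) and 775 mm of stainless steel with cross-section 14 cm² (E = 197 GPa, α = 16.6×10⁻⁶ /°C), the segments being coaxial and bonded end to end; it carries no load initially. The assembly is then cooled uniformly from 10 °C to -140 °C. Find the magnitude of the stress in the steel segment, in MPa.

Free thermal contraction of the whole bar: Σ αᵢΔT Lᵢ = 11.6×10⁻⁶×150×160 + 16.6×10⁻⁶×150×775 = 2.208 mm.
The walls prevent any net length change, so an axial force P (same in every segment) develops. Compatibility: P · Σ Lᵢ/(AᵢEᵢ) = δ_free.
Σ Lᵢ/(AᵢEᵢ) = 160/(2350×203×10³) + 775/(1400×197×10³) = 3.145×10⁻⁶ mm/N.
So P = 2.208 / 3.145×10⁻⁶ = 702 kN, tensile.
σ_{steel} = P / A = 702000 / 2350 = 298.7 MPa.

σ ≈ 299 MPa (tensile)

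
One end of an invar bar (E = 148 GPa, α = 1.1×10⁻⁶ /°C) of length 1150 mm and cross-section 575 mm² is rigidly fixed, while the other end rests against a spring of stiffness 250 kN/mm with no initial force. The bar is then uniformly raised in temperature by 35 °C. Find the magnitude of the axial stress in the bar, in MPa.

If the spring were absent the bar would lengthen by αΔT L = 1.1×10⁻⁶ × 35 × 1150 = 0.04428 mm.
Let P be the compressive force at the spring. The bar shortens elastically by PL/(AE) and the spring compresses by P/k; together these equal δ_free.
So P = δ_free / [L/(AE) + 1/k] = 0.04428 / [ 1150/(575×148×10³) + 1/(250×10³) ].
P = 0.04428 / 1.751×10⁻⁵ = 2528 N.
σ = P/A = 2528/575 = 4.397 MPa.

σ ≈ 4.4 MPa (compressive)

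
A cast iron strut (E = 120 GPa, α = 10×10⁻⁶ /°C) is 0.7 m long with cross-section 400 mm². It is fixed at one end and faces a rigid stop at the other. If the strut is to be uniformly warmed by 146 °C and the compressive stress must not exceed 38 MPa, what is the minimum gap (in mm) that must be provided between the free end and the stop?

With no wall the strut would lengthen by αΔT L = 10×10⁻⁶ × 146 × 700 = 1.022 mm.
At the allowable stress the elastic shortening the wall may impose is σL/E = 38 × 700 / (120×10³) = 0.2217 mm.
The gap must absorb the remainder: g_min = 1.022 − 0.2217 = 0.8003 mm.

g ≈ 0.8 mm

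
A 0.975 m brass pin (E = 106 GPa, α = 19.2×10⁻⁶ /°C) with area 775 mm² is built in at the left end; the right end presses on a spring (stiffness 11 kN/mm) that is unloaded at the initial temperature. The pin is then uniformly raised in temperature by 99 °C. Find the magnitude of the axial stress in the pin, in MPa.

Free thermal expansion: δ_free = αΔT L = 19.2×10⁻⁶ × 99 × 975 = 1.853 mm.
With a force P in the spring, the elastic change of the pin is PL/(AE) and that of the spring is P/k; compatibility requires their sum to equal δ_free.
P [ L/(AE) + 1/k ] = δ_free → P [ 975/(775×106×10³) + 1/(11×10³) ] = 1.853.
P = 1.853 / 0.0001028 = 18030 N.
σ = P/A = 18030/775 = 23.27 MPa.

σ ≈ 23.3 MPa (compressive)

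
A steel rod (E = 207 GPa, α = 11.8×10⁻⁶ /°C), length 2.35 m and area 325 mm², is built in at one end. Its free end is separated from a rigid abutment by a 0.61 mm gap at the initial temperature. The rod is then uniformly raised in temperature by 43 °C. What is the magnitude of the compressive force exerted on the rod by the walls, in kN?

P ≈ 16.7 kN

Unrestrained expansion: δ_free = αΔT L = 11.8×10⁻⁶ × 43 × 2350 = 1.192 mm.
After closing the 0.61 mm clearance, 1.192 − 0.61 = 0.5824 mm of expansion remains to be suppressed by the wall.
That suppressed elongation corresponds to σ = E·Δ/L = 207×10³ × 0.5824/2350 = 51.3 MPa.
P = σA = 51.3 × 325 = 16.67 kN.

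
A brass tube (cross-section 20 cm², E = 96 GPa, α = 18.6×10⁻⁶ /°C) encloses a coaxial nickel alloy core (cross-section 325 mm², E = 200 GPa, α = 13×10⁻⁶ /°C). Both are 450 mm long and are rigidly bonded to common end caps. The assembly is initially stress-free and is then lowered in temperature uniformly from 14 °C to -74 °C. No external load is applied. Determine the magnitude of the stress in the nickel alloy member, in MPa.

Equilibrium of a rigid end plate with no external load gives equal and opposite internal forces ±P in the two members. Since α_{brass} > α_{nickel alloy}, cooling drives the brass into tension and the nickel alloy into compression.
Setting the final lengths equal and cancelling L: (α₁ − α₂)ΔT = P/(A₁E₁) + P/(A₂E₂).
|α₁ − α₂|·ΔT = 5.6×10⁻⁶ × 88 = 0.0004928.
1/(A₁E₁) + 1/(A₂E₂) = 1/(2000×96×10³) + 1/(325×200×10³) = 2.059×10⁻⁸ N⁻¹.
So P = 0.0004928 / 2.059×10⁻⁸ = 23.93 kN.
σ_{nickel alloy} = P/A₂ = 23930/325 = 73.63 MPa, compressive.

σ ≈ 73.6 MPa (compressive)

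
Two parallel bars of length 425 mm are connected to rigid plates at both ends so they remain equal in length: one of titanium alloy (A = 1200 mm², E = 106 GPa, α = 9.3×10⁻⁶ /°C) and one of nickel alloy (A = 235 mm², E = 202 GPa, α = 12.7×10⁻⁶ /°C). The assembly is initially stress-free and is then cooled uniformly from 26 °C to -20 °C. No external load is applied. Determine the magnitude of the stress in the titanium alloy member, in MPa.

The nickel alloy has the larger α, so on cooling it would change length more than the titanium alloy if both were free. The rigid plates force a common final length, so the nickel alloy is put into tension and the titanium alloy into compression, with equal and opposite forces P (no external load).
Equating the net (thermal + elastic) strains gives |α₁ − α₂|·ΔT = P·[1/(A₁E₁) + 1/(A₂E₂)].
|α₁ − α₂|·ΔT = 3.4×10⁻⁶ × 46 = 0.0001564.
1/(A₁E₁) + 1/(A₂E₂) = 1/(1200×106×10³) + 1/(235×202×10³) = 2.893×10⁻⁸ N⁻¹.
So P = 0.0001564 / 2.893×10⁻⁸ = 5.407 kN.
σ_{titanium alloy} = P/A₁ = 5407/1200 = 4.506 MPa, compressive.

σ ≈ 4.51 MPa (compressive)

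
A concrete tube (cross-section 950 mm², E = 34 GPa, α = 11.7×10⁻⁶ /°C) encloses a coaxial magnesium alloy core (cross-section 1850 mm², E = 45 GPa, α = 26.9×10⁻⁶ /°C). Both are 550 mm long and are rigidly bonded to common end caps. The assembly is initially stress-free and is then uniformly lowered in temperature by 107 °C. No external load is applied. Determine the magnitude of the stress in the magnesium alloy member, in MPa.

The magnesium alloy has the larger α, so on cooling it would change length more than the concrete if both were free. The rigid plates force a common final length, so the magnesium alloy is put into tension and the concrete into compression, with equal and opposite forces P (no external load).
Compatibility of the two members (thermal + elastic change equal): (α₁ − α₂)ΔT = P·[1/(A₁E₁) + 1/(A₂E₂)].
|α₁ − α₂|·ΔT = 15.2×10⁻⁶ × 107 = 0.001626.
1/(A₁E₁) + 1/(A₂E₂) = 1/(950×34×10³) + 1/(1850×45×10³) = 4.297×10⁻⁸ N⁻¹.
P = 0.001626 / 4.297×10⁻⁸ = 37850 N = 37.85 kN.
σ_{magnesium alloy} = P/A₂ = 37850/1850 = 20.46 MPa, tensile.

σ ≈ 20.5 MPa (tensile)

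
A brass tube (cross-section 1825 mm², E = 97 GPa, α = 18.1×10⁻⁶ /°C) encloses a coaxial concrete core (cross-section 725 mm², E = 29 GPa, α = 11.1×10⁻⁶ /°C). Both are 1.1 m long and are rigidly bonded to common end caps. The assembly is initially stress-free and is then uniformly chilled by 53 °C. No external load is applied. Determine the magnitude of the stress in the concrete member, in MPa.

σ ≈ 9.62 MPa (compressive)

Both members must finish at the same length. With the larger α, the brass tends to over-contract; the plates restrain it, putting the brass in tension and the concrete in compression. With no external load the two internal forces are equal and opposite, magnitude P.
Compatibility of the two members (thermal + elastic change equal): (α₁ − α₂)ΔT = P·[1/(A₁E₁) + 1/(A₂E₂)].
|α₁ − α₂|·ΔT = 7×10⁻⁶ × 53 = 0.000371.
1/(A₁E₁) + 1/(A₂E₂) = 1/(1825×97×10³) + 1/(725×29×10³) = 5.321×10⁻⁸ N⁻¹.
P = 0.000371 / 5.321×10⁻⁸ = 6972 N = 6.972 kN.
σ_{concrete} = P/A₂ = 6972/725 = 9.617 MPa, compressive.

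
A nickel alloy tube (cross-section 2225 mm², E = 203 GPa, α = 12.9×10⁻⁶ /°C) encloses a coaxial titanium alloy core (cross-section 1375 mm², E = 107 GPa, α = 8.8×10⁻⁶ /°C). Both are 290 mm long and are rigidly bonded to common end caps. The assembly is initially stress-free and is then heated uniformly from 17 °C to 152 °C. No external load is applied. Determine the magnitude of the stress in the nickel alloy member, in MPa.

The nickel alloy has the larger α, so on heating it would change length more than the titanium alloy if both were free. The rigid plates force a common final length, so the nickel alloy is put into compression and the titanium alloy into tension, with equal and opposite forces P (no external load).
Compatibility of the two members (thermal + elastic change equal): (α₁ − α₂)ΔT = P·[1/(A₁E₁) + 1/(A₂E₂)].
|α₁ − α₂|·ΔT = 4.1×10⁻⁶ × 135 = 0.0005535.
1/(A₁E₁) + 1/(A₂E₂) = 1/(2225×203×10³) + 1/(1375×107×10³) = 9.011×10⁻⁹ N⁻¹.
P = 0.0005535 / 9.011×10⁻⁹ = 61430 N = 61.43 kN.
σ_{nickel alloy} = P/A₁ = 61430/2225 = 27.61 MPa, compressive.

σ ≈ 27.6 MPa (compressive)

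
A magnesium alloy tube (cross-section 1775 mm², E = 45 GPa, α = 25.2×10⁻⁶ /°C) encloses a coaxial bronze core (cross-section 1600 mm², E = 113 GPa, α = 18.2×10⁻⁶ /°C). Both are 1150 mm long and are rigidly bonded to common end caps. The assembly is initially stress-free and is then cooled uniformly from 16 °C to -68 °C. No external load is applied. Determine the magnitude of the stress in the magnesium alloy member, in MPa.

σ ≈ 18.4 MPa (tensile)

Equilibrium of a rigid end plate with no external load gives equal and opposite internal forces ±P in the two members. Since α_{magnesium alloy} > α_{bronze}, cooling drives the magnesium alloy into tension and the bronze into compression.
Setting the final lengths equal and cancelling L: (α₁ − α₂)ΔT = P/(A₁E₁) + P/(A₂E₂).
|α₁ − α₂|·ΔT = 7×10⁻⁶ × 84 = 0.000588.
1/(A₁E₁) + 1/(A₂E₂) = 1/(1775×45×10³) + 1/(1600×113×10³) = 1.805×10⁻⁸ N⁻¹.
P = 0.000588 / 1.805×10⁻⁸ = 32580 N = 32.58 kN.
σ_{magnesium alloy} = P/A₁ = 32580/1775 = 18.35 MPa, tensile.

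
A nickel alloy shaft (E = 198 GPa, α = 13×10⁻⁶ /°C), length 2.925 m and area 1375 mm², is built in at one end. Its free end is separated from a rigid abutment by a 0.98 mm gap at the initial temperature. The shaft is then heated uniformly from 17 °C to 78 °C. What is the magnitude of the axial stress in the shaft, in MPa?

If the wall were absent the shaft would grow by αΔT L = 13×10⁻⁶ × 61 × 2925 = 2.32 mm.
The gap closes (δ_free > 0.98 mm) and the wall then resists a further 2.32 − 0.98 = 1.34 mm of expansion.
That suppressed elongation corresponds to σ = E·Δ/L = 198×10³ × 1.34/2925 = 90.68 MPa.

σ ≈ 90.7 MPa (compressive)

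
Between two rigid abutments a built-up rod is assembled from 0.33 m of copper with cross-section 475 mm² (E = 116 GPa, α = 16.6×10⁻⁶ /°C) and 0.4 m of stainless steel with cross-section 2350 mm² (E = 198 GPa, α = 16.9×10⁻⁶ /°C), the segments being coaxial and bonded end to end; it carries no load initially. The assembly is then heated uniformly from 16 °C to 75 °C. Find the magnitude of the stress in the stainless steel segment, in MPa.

σ ≈ 44.9 MPa (compressive)

If the supports were absent, the total length change would be Σ αᵢΔT Lᵢ = 16.6×10⁻⁶×59×330 + 16.9×10⁻⁶×59×400 = 0.722 mm.
Since the ends are fixed, an axial force P builds up, equal in every segment, with P · Σ Lᵢ/(AᵢEᵢ) = δ_free.
The series flexibility is Σ Lᵢ/(AᵢEᵢ) = 330/(475×116×10³) + 400/(2350×198×10³) = 6.849×10⁻⁶ mm/N.
P = 0.722 / 6.849×10⁻⁶ = 105400 N = 105.4 kN, compressive.
σ_{stainless steel} = P / A = 105400 / 2350 = 44.86 MPa.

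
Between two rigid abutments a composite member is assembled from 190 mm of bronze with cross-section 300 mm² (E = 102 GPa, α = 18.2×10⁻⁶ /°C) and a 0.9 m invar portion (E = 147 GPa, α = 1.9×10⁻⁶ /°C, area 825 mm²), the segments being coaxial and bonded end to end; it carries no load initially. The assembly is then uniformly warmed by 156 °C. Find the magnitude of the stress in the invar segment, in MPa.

If the supports were absent, the total length change would be Σ αᵢΔT Lᵢ = 18.2×10⁻⁶×156×190 + 1.9×10⁻⁶×156×900 = 0.8062 mm.
The rigid supports impose zero overall length change; the single axial force P common to all segments must satisfy P Σ Lᵢ/(AᵢEᵢ) = δ_free.
The series flexibility is Σ Lᵢ/(AᵢEᵢ) = 190/(300×102×10³) + 900/(825×147×10³) = 1.363×10⁻⁵ mm/N.
So P = 0.8062 / 1.363×10⁻⁵ = 59.15 kN, compressive.
σ_{invar} = P / A = 59150 / 825 = 71.69 MPa.

σ ≈ 71.7 MPa (compressive)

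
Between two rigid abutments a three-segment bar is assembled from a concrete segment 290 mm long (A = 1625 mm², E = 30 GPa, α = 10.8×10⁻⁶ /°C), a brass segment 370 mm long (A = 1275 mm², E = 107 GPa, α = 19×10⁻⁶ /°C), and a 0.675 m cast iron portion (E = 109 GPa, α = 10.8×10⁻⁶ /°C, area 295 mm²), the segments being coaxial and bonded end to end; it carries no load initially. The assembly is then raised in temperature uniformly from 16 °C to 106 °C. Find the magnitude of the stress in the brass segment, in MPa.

With the walls removed the bar would change length by δ_free = Σ αᵢΔT Lᵢ = 10.8×10⁻⁶×90×290 + 19×10⁻⁶×90×370 + 10.8×10⁻⁶×90×675 = 1.571 mm.
The rigid supports impose zero overall length change; the single axial force P common to all segments must satisfy P Σ Lᵢ/(AᵢEᵢ) = δ_free.
The series flexibility is Σ Lᵢ/(AᵢEᵢ) = 290/(1625×30×10³) + 370/(1275×107×10³) + 675/(295×109×10³) = 2.965×10⁻⁵ mm/N.
P = 1.571 / 2.965×10⁻⁵ = 52970 N = 52.97 kN, compressive.
σ_{brass} = P / A = 52970 / 1275 = 41.54 MPa.

σ ≈ 41.5 MPa (compressive)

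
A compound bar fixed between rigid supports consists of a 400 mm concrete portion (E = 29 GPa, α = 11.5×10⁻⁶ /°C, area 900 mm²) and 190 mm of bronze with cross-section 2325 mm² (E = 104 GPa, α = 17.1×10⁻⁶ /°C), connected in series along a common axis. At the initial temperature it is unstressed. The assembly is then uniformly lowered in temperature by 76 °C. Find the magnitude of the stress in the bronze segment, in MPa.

σ ≈ 15.9 MPa (tensile)

If the supports were absent, the total length change would be Σ αᵢΔT Lᵢ = 11.5×10⁻⁶×76×400 + 17.1×10⁻⁶×76×190 = 0.5965 mm.
The rigid supports impose zero overall length change; the single axial force P common to all segments must satisfy P Σ Lᵢ/(AᵢEᵢ) = δ_free.
Σ Lᵢ/(AᵢEᵢ) = 400/(900×29×10³) + 190/(2325×104×10³) = 1.611×10⁻⁵ mm/N.
So P = 0.5965 / 1.611×10⁻⁵ = 37.02 kN, tensile.
σ_{bronze} = P / A = 37020 / 2325 = 15.92 MPa.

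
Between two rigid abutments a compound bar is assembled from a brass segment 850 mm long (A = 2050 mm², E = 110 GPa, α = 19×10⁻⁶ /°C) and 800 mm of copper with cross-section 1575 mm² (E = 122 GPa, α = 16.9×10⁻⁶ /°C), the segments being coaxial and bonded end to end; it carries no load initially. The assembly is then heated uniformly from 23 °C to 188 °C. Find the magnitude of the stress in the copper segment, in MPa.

If the supports were absent, the total length change would be Σ αᵢΔT Lᵢ = 19×10⁻⁶×165×850 + 16.9×10⁻⁶×165×800 = 4.896 mm.
Since the ends are fixed, an axial force P builds up, equal in every segment, with P · Σ Lᵢ/(AᵢEᵢ) = δ_free.
The series flexibility is Σ Lᵢ/(AᵢEᵢ) = 850/(2050×110×10³) + 800/(1575×122×10³) = 7.933×10⁻⁶ mm/N.
Hence P = δ_free / Σ(L/AE) = 4.896/7.933×10⁻⁶ = 617.1 kN (compressive).
σ_{copper} = P / A = 617100 / 1575 = 391.8 MPa.

σ ≈ 392 MPa (compressive)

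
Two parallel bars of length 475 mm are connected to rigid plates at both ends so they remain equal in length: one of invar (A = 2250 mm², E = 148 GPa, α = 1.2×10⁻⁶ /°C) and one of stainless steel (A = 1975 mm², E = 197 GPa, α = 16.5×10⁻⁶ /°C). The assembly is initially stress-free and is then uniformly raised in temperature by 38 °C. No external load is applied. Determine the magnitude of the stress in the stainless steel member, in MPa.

Equilibrium of a rigid end plate with no external load gives equal and opposite internal forces ±P in the two members. Since α_{stainless steel} > α_{invar}, heating drives the stainless steel into compression and the invar into tension.
Compatibility of the two members (thermal + elastic change equal): (α₁ − α₂)ΔT = P·[1/(A₁E₁) + 1/(A₂E₂)].
|α₁ − α₂|·ΔT = 15.3×10⁻⁶ × 38 = 0.0005814.
1/(A₁E₁) + 1/(A₂E₂) = 1/(2250×148×10³) + 1/(1975×197×10³) = 5.573×10⁻⁹ N⁻¹.
So P = 0.0005814 / 5.573×10⁻⁹ = 104.3 kN.
σ_{stainless steel} = P/A₂ = 104300/1975 = 52.82 MPa, compressive.

σ ≈ 52.8 MPa (compressive)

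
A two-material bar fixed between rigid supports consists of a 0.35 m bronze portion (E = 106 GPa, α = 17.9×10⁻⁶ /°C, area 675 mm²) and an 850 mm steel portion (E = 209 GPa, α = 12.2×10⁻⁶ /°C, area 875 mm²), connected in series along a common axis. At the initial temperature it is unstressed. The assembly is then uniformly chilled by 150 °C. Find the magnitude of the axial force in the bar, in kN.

P ≈ 262 kN (tensile)

With the walls removed the bar would change length by δ_free = Σ αᵢΔT Lᵢ = 17.9×10⁻⁶×150×350 + 12.2×10⁻⁶×150×850 = 2.495 mm.
The walls prevent any net length change, so an axial force P (same in every segment) develops. Compatibility: P · Σ Lᵢ/(AᵢEᵢ) = δ_free.
The series flexibility is Σ Lᵢ/(AᵢEᵢ) = 350/(675×106×10³) + 850/(875×209×10³) = 9.54×10⁻⁶ mm/N.
P = 2.495 / 9.54×10⁻⁶ = 261600 N = 261.6 kN, tensile.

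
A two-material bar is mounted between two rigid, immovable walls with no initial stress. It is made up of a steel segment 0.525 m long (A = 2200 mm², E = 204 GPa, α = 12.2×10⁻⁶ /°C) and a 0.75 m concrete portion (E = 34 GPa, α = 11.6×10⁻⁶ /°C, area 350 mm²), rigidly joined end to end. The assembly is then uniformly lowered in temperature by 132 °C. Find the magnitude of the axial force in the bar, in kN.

P ≈ 31.1 kN (tensile)

With the walls removed the bar would change length by δ_free = Σ αᵢΔT Lᵢ = 12.2×10⁻⁶×132×525 + 11.6×10⁻⁶×132×750 = 1.994 mm.
The walls prevent any net length change, so an axial force P (same in every segment) develops. Compatibility: P · Σ Lᵢ/(AᵢEᵢ) = δ_free.
Σ Lᵢ/(AᵢEᵢ) = 525/(2200×204×10³) + 750/(350×34×10³) = 6.419×10⁻⁵ mm/N.
Hence P = δ_free / Σ(L/AE) = 1.994/6.419×10⁻⁵ = 31.06 kN (tensile).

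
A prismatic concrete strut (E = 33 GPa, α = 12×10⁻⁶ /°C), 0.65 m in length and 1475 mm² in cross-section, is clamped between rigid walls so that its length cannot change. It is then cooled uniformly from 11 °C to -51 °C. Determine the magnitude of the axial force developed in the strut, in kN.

The ends cannot move, so σ = EαΔT = 33×10³ × 12×10⁻⁶ × 62 = 24.55 MPa.
P = AEαΔT = 1475 × 33×10³ × 12×10⁻⁶ × 62 = 36.21 kN (tensile).

P ≈ 36.2 kN (tensile)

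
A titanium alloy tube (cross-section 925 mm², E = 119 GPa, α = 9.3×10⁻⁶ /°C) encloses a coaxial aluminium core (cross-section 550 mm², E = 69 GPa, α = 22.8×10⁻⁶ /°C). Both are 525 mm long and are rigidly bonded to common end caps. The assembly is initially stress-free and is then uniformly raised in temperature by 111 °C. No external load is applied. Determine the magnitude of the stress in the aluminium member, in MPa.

Both members must finish at the same length. With the larger α, the aluminium tends to over-expand; the plates restrain it, putting the aluminium in compression and the titanium alloy in tension. With no external load the two internal forces are equal and opposite, magnitude P.
Compatibility of the two members (thermal + elastic change equal): (α₁ − α₂)ΔT = P·[1/(A₁E₁) + 1/(A₂E₂)].
|α₁ − α₂|·ΔT = 13.5×10⁻⁶ × 111 = 0.001499.
1/(A₁E₁) + 1/(A₂E₂) = 1/(925×119×10³) + 1/(550×69×10³) = 3.544×10⁻⁸ N⁻¹.
P = 0.001499 / 3.544×10⁻⁸ = 42290 N = 42.29 kN.
σ_{aluminium} = P/A₂ = 42290/550 = 76.89 MPa, compressive.

σ ≈ 76.9 MPa (compressive)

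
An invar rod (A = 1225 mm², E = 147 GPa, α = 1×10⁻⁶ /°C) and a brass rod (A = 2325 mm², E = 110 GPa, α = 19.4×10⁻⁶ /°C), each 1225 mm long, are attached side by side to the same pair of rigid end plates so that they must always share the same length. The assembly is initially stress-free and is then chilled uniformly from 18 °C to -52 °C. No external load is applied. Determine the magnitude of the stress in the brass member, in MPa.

σ ≈ 58.5 MPa (tensile)

The brass has the larger α, so on cooling it would change length more than the invar if both were free. The rigid plates force a common final length, so the brass is put into tension and the invar into compression, with equal and opposite forces P (no external load).
Equating the net (thermal + elastic) strains gives |α₁ − α₂|·ΔT = P·[1/(A₁E₁) + 1/(A₂E₂)].
|α₁ − α₂|·ΔT = 18.4×10⁻⁶ × 70 = 0.001288.
1/(A₁E₁) + 1/(A₂E₂) = 1/(1225×147×10³) + 1/(2325×110×10³) = 9.463×10⁻⁹ N⁻¹.
P = 0.001288 / 9.463×10⁻⁹ = 136100 N = 136.1 kN.
σ_{brass} = P/A₂ = 136100/2325 = 58.54 MPa, tensile.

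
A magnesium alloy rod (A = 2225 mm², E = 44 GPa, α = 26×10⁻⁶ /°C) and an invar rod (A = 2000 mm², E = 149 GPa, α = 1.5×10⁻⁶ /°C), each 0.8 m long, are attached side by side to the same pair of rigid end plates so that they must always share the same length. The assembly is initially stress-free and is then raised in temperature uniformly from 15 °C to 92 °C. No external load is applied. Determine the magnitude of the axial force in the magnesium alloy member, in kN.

Both members must finish at the same length. With the larger α, the magnesium alloy tends to over-expand; the plates restrain it, putting the magnesium alloy in compression and the invar in tension. With no external load the two internal forces are equal and opposite, magnitude P.
Setting the final lengths equal and cancelling L: (α₁ − α₂)ΔT = P/(A₁E₁) + P/(A₂E₂).
|α₁ − α₂|·ΔT = 24.5×10⁻⁶ × 77 = 0.001886.
1/(A₁E₁) + 1/(A₂E₂) = 1/(2225×44×10³) + 1/(2000×149×10³) = 1.357×10⁻⁸ N⁻¹.
P = 0.001886 / 1.357×10⁻⁸ = 139000 N = 139 kN.

P ≈ 139 kN (compressive in the magnesium alloy)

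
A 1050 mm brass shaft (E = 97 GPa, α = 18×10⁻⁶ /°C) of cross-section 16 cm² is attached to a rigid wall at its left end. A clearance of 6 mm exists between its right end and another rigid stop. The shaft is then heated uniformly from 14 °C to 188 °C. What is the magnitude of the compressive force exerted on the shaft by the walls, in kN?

P ≈ 0 kN

Unrestrained expansion: δ_free = αΔT L = 18×10⁻⁶ × 174 × 1050 = 3.289 mm.
This is smaller than the 6 mm clearance, so the shaft expands freely without reaching the stop — the stress is zero.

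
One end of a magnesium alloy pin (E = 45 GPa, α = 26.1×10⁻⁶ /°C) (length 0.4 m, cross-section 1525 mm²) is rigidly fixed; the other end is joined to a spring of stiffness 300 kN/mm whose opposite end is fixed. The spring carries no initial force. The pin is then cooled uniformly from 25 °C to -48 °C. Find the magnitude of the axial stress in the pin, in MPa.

The unrestrained thermal change is αΔT L = 26.1×10⁻⁶ × 73 × 400 = 0.7621 mm.
With a force P in the spring, the elastic change of the pin is PL/(AE) and that of the spring is P/k; compatibility requires their sum to equal δ_free.
So P = δ_free / [L/(AE) + 1/k] = 0.7621 / [ 400/(1525×45×10³) + 1/(300×10³) ].
P = 0.7621 / 9.162×10⁻⁶ = 83180 N.
σ = P/A = 83180/1525 = 54.55 MPa.

σ ≈ 54.5 MPa (tensile)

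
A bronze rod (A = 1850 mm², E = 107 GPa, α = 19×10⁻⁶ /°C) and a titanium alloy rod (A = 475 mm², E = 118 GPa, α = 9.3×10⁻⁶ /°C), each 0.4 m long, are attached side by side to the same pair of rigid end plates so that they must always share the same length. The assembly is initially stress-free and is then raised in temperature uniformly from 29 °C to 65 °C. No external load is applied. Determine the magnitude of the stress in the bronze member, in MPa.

σ ≈ 8.25 MPa (compressive)

Both members must finish at the same length. With the larger α, the bronze tends to over-expand; the plates restrain it, putting the bronze in compression and the titanium alloy in tension. With no external load the two internal forces are equal and opposite, magnitude P.
Setting the final lengths equal and cancelling L: (α₁ − α₂)ΔT = P/(A₁E₁) + P/(A₂E₂).
|α₁ − α₂|·ΔT = 9.7×10⁻⁶ × 36 = 0.0003492.
1/(A₁E₁) + 1/(A₂E₂) = 1/(1850×107×10³) + 1/(475×118×10³) = 2.289×10⁻⁸ N⁻¹.
So P = 0.0003492 / 2.289×10⁻⁸ = 15.25 kN.
σ_{bronze} = P/A₁ = 15250/1850 = 8.245 MPa, compressive.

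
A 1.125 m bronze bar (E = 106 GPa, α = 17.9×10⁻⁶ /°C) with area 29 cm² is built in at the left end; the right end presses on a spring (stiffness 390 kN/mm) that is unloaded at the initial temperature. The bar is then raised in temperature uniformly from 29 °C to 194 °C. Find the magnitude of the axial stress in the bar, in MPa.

If the spring were absent the bar would lengthen by αΔT L = 17.9×10⁻⁶ × 165 × 1125 = 3.323 mm.
With a force P in the spring, the elastic change of the bar is PL/(AE) and that of the spring is P/k; compatibility requires their sum to equal δ_free.
So P = δ_free / [L/(AE) + 1/k] = 3.323 / [ 1125/(2900×106×10³) + 1/(390×10³) ].
P = 3.323 / 6.224×10⁻⁶ = 533900 N.
σ = P/A = 533900/2900 = 184.1 MPa.

σ ≈ 184 MPa (compressive)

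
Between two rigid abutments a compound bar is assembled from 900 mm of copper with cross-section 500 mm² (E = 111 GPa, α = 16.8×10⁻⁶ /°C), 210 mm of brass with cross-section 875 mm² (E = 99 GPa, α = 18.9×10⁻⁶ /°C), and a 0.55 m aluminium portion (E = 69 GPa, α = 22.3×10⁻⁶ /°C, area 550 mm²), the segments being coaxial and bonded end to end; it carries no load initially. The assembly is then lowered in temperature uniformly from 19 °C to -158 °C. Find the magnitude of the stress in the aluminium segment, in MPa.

Free thermal contraction of the whole bar: Σ αᵢΔT Lᵢ = 16.8×10⁻⁶×177×900 + 18.9×10⁻⁶×177×210 + 22.3×10⁻⁶×177×550 = 5.55 mm.
The walls prevent any net length change, so an axial force P (same in every segment) develops. Compatibility: P · Σ Lᵢ/(AᵢEᵢ) = δ_free.
Σ Lᵢ/(AᵢEᵢ) = 900/(500×111×10³) + 210/(875×99×10³) + 550/(550×69×10³) = 3.313×10⁻⁵ mm/N.
Hence P = δ_free / Σ(L/AE) = 5.55/3.313×10⁻⁵ = 167.5 kN (tensile).
σ_{aluminium} = P / A = 167500 / 550 = 304.5 MPa.

σ ≈ 305 MPa (tensile)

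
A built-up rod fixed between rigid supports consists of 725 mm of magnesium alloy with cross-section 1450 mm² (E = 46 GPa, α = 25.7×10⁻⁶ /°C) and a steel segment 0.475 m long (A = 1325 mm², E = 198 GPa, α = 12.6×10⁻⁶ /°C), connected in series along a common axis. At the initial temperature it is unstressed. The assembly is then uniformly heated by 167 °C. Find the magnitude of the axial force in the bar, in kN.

With the walls removed the bar would change length by δ_free = Σ αᵢΔT Lᵢ = 25.7×10⁻⁶×167×725 + 12.6×10⁻⁶×167×475 = 4.111 mm.
The rigid supports impose zero overall length change; the single axial force P common to all segments must satisfy P Σ Lᵢ/(AᵢEᵢ) = δ_free.
Σ Lᵢ/(AᵢEᵢ) = 725/(1450×46×10³) + 475/(1325×198×10³) = 1.268×10⁻⁵ mm/N.
Hence P = δ_free / Σ(L/AE) = 4.111/1.268×10⁻⁵ = 324.2 kN (compressive).

P ≈ 324 kN (compressive)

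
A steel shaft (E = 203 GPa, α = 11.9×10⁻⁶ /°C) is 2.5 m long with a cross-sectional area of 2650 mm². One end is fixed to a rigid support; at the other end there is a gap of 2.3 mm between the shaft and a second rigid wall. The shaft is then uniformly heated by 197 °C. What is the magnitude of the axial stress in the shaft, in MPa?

σ ≈ 289 MPa (compressive)

Unrestrained expansion: δ_free = αΔT L = 11.9×10⁻⁶ × 197 × 2500 = 5.861 mm.
After closing the 2.3 mm clearance, 5.861 − 2.3 = 3.561 mm of expansion remains to be suppressed by the wall.
So σ = E(δ_free − g)/L = 203×10³ × 3.561/2500 = 289.1 MPa.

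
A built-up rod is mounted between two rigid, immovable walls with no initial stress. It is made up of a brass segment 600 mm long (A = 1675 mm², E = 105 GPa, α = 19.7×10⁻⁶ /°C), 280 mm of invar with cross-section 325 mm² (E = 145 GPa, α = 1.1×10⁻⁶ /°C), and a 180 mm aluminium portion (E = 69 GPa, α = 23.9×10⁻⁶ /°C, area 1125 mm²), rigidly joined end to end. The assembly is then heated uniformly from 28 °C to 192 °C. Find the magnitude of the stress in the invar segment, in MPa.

If the supports were absent, the total length change would be Σ αᵢΔT Lᵢ = 19.7×10⁻⁶×164×600 + 1.1×10⁻⁶×164×280 + 23.9×10⁻⁶×164×180 = 2.695 mm.
Since the ends are fixed, an axial force P builds up, equal in every segment, with P · Σ Lᵢ/(AᵢEᵢ) = δ_free.
The series flexibility is Σ Lᵢ/(AᵢEᵢ) = 600/(1675×105×10³) + 280/(325×145×10³) + 180/(1125×69×10³) = 1.167×10⁻⁵ mm/N.
Hence P = δ_free / Σ(L/AE) = 2.695/1.167×10⁻⁵ = 230.9 kN (compressive).
σ_{invar} = P / A = 230900 / 325 = 710.3 MPa.

σ ≈ 710 MPa (compressive)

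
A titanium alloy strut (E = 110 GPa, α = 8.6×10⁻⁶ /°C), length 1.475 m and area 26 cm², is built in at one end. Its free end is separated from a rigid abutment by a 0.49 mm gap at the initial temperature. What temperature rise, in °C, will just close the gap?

The gap closes when αΔT L = 0.49 mm, since the strut is still unstressed at that instant.
ΔT = 0.49 / (8.6×10⁻⁶ × 1475) = 38.63 °C.

ΔT ≈ 38.6 °C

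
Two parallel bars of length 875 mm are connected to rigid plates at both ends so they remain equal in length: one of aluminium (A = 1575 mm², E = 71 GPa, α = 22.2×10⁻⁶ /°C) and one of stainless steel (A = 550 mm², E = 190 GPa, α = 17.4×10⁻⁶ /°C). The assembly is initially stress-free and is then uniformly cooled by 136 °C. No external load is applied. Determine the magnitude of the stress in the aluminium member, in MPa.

Both members must finish at the same length. With the larger α, the aluminium tends to over-contract; the plates restrain it, putting the aluminium in tension and the stainless steel in compression. With no external load the two internal forces are equal and opposite, magnitude P.
Equating the net (thermal + elastic) strains gives |α₁ − α₂|·ΔT = P·[1/(A₁E₁) + 1/(A₂E₂)].
|α₁ − α₂|·ΔT = 4.8×10⁻⁶ × 136 = 0.0006528.
1/(A₁E₁) + 1/(A₂E₂) = 1/(1575×71×10³) + 1/(550×190×10³) = 1.851×10⁻⁸ N⁻¹.
P = 0.0006528 / 1.851×10⁻⁸ = 35260 N = 35.26 kN.
σ_{aluminium} = P/A₁ = 35260/1575 = 22.39 MPa, tensile.

σ ≈ 22.4 MPa (tensile)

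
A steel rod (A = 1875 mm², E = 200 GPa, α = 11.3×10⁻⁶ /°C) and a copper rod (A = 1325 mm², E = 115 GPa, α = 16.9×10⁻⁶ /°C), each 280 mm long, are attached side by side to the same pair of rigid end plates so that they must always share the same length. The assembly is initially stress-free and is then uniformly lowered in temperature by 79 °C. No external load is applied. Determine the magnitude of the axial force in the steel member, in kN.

Both members must finish at the same length. With the larger α, the copper tends to over-contract; the plates restrain it, putting the copper in tension and the steel in compression. With no external load the two internal forces are equal and opposite, magnitude P.
Equating the net (thermal + elastic) strains gives |α₁ − α₂|·ΔT = P·[1/(A₁E₁) + 1/(A₂E₂)].
|α₁ − α₂|·ΔT = 5.6×10⁻⁶ × 79 = 0.0004424.
1/(A₁E₁) + 1/(A₂E₂) = 1/(1875×200×10³) + 1/(1325×115×10³) = 9.229×10⁻⁹ N⁻¹.
So P = 0.0004424 / 9.229×10⁻⁹ = 47.93 kN.

P ≈ 47.9 kN (compressive in the steel)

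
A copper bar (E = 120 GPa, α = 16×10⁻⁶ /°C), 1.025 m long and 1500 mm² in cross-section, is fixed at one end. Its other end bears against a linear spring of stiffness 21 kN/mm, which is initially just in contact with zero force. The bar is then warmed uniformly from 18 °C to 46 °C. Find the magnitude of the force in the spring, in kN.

P ≈ 8.61 kN

Free thermal expansion: δ_free = αΔT L = 16×10⁻⁶ × 28 × 1025 = 0.4592 mm.
With a force P in the spring, the elastic change of the bar is PL/(AE) and that of the spring is P/k; compatibility requires their sum to equal δ_free.
So P = δ_free / [L/(AE) + 1/k] = 0.4592 / [ 1025/(1500×120×10³) + 1/(21×10³) ].
P = 0.4592 / 5.331×10⁻⁵ = 8613 N.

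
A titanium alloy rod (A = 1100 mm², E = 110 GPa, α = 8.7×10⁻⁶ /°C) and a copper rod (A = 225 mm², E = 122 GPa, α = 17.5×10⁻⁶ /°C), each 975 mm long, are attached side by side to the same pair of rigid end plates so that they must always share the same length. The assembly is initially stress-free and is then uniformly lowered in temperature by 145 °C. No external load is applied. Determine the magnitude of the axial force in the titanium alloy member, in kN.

P ≈ 28.5 kN (compressive in the titanium alloy)

The copper has the larger α, so on cooling it would change length more than the titanium alloy if both were free. The rigid plates force a common final length, so the copper is put into tension and the titanium alloy into compression, with equal and opposite forces P (no external load).
Compatibility of the two members (thermal + elastic change equal): (α₁ − α₂)ΔT = P·[1/(A₁E₁) + 1/(A₂E₂)].
|α₁ − α₂|·ΔT = 8.8×10⁻⁶ × 145 = 0.001276.
1/(A₁E₁) + 1/(A₂E₂) = 1/(1100×110×10³) + 1/(225×122×10³) = 4.469×10⁻⁸ N⁻¹.
P = 0.001276 / 4.469×10⁻⁸ = 28550 N = 28.55 kN.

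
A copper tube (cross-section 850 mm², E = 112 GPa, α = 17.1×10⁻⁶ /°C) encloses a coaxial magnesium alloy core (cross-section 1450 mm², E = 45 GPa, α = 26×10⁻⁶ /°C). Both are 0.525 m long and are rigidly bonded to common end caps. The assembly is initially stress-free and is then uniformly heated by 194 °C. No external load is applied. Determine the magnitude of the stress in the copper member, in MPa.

Equilibrium of a rigid end plate with no external load gives equal and opposite internal forces ±P in the two members. Since α_{magnesium alloy} > α_{copper}, heating drives the magnesium alloy into compression and the copper into tension.
Setting the final lengths equal and cancelling L: (α₁ − α₂)ΔT = P/(A₁E₁) + P/(A₂E₂).
|α₁ − α₂|·ΔT = 8.9×10⁻⁶ × 194 = 0.001727.
1/(A₁E₁) + 1/(A₂E₂) = 1/(850×112×10³) + 1/(1450×45×10³) = 2.583×10⁻⁸ N⁻¹.
So P = 0.001727 / 2.583×10⁻⁸ = 66.85 kN.
σ_{copper} = P/A₁ = 66850/850 = 78.64 MPa, tensile.

σ ≈ 78.6 MPa (tensile)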